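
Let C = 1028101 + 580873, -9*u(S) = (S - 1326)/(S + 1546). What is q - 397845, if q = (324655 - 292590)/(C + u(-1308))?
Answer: -228523810394460/574404157 ≈ -3.9785e+5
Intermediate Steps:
u(S) = -(-1326 + S)/(9*(1546 + S)) (u(S) = -(S - 1326)/(9*(S + 1546)) = -(-1326 + S)/(9*(1546 + S)))
C = 1608974
q = 11447205/574404157 (q = (324655 - 292590)/(1608974 + (1326 - 1*(-1308))/(9*(1546 - 1308))) = 32065/(1608974 + (1/9)*(1326 + 1308)/238) = 32065/(1608974 + (1/9)*(1/238)*2634) = 32065/(1608974 + 439/357) = 32065/(574404157/357) = 32065*(357/574404157) = 11447205/574404157 ≈ 0.019929)
q - 397845 = 11447205/574404157 - 397845 = -228523810394460/574404157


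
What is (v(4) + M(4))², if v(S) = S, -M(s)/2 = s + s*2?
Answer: 400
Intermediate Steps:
M(s) = -6*s (M(s) = -2*(s + s*2) = -2*(s + 2*s) = -6*s)
(v(4) + M(4))² = (4 - 6*4)² = (4 - 24)² = (-20)² = 400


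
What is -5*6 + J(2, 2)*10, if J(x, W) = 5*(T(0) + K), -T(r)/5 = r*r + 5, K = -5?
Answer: -1530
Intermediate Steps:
T(r) = -25 - 5*r² (T(r) = -5*(r*r + 5) = -5*(r² + 5) = -5*(5 + r²) = -25 - 5*r²)
J(x, W) = -150 (J(x, W) = 5*((-25 - 5*0²) - 5) = 5*((-25 - 5*0) - 5) = 5*((-25 + 0) - 5) = 5*(-25 - 5) = 5*(-30) = -150)
-5*6 + J(2, 2)*10 = -5*6 - 150*10 = -30 - 1500 = -1530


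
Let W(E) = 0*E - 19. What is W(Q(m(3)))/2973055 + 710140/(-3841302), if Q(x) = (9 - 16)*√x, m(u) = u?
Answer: -1055679131219/5710201058805 ≈ -0.18488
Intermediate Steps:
Q(x) = -7*√x
W(E) = -19 (W(E) = 0 - 19 = -19)
W(Q(m(3)))/2973055 + 710140/(-3841302) = -19/2973055 + 710140/(-3841302) = -19*1/2973055 + 710140*(-1/3841302) = -19/2973055 - 355070/1920651 = -1055679131219/5710201058805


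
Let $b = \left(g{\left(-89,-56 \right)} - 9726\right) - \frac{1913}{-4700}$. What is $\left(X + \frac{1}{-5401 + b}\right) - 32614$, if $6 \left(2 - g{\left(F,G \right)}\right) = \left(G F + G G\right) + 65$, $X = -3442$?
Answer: $- \frac{8382713934716}{232491511} \approx -36056.0$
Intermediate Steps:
$g{\left(F,G \right)} = - \frac{53}{6} - \frac{G^{2}}{6} - \frac{F G}{6}$ ($g{\left(F,G \right)} = 2 - \frac{\left(G F + G G\right) + 65}{6} = 2 - \frac{\left(F G + G^{2}\right) + 65}{6} = 2 - \frac{\left(G^{2} + F G\right) + 65}{6} = 2 - \frac{65 + G^{2} + F G}{6} = 2 - \left(\frac{65}{6} + \frac{G^{2}}{6} + \frac{F G}{6}\right) = - \frac{53}{6} - \frac{G^{2}}{6} - \frac{F G}{6}$)
$b = - \frac{156337411}{14100}$ ($b = \left(\left(- \frac{53}{6} - \frac{\left(-56\right)^{2}}{6} - \left(- \frac{89}{6}\right) \left(-56\right)\right) - 9726\right) - \frac{1913}{-4700} = \left(\left(- \frac{53}{6} - \frac{1568}{3} - \frac{2492}{3}\right) - 9726\right) - - \frac{1913}{4700} = \left(\left(- \frac{53}{6} - \frac{1568}{3} - \frac{2492}{3}\right) - 9726\right) + \frac{1913}{4700} = \left(- \frac{8173}{6} - 9726\right) + \frac{1913}{4700} = - \frac{66529}{6} + \frac{1913}{4700} = - \frac{156337411}{14100} \approx -11088.0$)
$\left(X + \frac{1}{-5401 + b}\right) - 32614 = \left(-3442 + \frac{1}{-5401 - \frac{156337411}{14100}}\right) - 32614 = \left(-3442 + \frac{1}{- \frac{232491511}{14100}}\right) - 32614 = \left(-3442 - \frac{14100}{232491511}\right) - 32614 = - \frac{800235794962}{232491511} - 32614 = - \frac{8382713934716}{232491511}$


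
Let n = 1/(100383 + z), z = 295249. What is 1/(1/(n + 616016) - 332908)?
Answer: -243715642113/81134886984158972 ≈ -3.0038e-6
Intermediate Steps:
n = 1/395632 (n = 1/(100383 + 295249) = 1/395632 ≈ 2.5276e-6)
1/(1/(n + 616016) - 332908) = 1/(1/(1/395632 + 616016) - 332908) = 1/(1/(243715642113/395632) - 332908) = 1/(395632/243715642113 - 332908) = 1/(-81134886984158972/243715642113) = -243715642113/81134886984158972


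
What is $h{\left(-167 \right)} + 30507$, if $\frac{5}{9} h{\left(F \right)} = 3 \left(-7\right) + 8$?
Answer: $\frac{152418}{5} \approx 30484.0$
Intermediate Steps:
$h{\left(F \right)} = - \frac{117}{5}$ ($h{\left(F \right)} = \frac{9 \left(3 \left(-7\right) + 8\right)}{5} = \frac{9 \left(-21 + 8\right)}{5} = \frac{9}{5} \left(-13\right) = - \frac{117}{5}$)
$h{\left(-167 \right)} + 30507 = - \frac{117}{5} + 30507 = \frac{152418}{5}$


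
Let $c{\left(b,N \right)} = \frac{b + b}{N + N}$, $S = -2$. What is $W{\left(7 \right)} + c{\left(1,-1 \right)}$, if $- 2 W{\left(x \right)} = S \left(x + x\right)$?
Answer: $13$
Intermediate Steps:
$W{\left(x \right)} = 2 x$ ($W{\left(x \right)} = - \frac{\left(-2\right) \left(x + x\right)}{2} = - \frac{\left(-2\right) 2 x}{2} = - \frac{\left(-4\right) x}{2} = 2 x$)
$c{\left(b,N \right)} = \frac{b}{N}$ ($c{\left(b,N \right)} = \frac{2 b}{2 N} = 2 b \frac{1}{2 N} = \frac{b}{N}$)
$W{\left(7 \right)} + c{\left(1,-1 \right)} = 2 \cdot 7 + 1 \frac{1}{-1} = 14 + 1 \left(-1\right) = 14 - 1 = 13$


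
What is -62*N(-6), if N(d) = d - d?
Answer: 0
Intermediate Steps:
N(d) = 0
-62*N(-6) = -62*0 = 0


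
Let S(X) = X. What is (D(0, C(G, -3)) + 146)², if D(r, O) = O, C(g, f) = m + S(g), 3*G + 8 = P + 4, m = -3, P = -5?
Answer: 19600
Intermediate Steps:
G = -3 (G = -8/3 + (-5 + 4)/3 = -8/3 + (⅓)*(-1) = -8/3 - ⅓ = -3)
C(g, f) = -3 + g
(D(0, C(G, -3)) + 146)² = ((-3 - 3) + 146)² = (-6 + 146)² = 140² = 19600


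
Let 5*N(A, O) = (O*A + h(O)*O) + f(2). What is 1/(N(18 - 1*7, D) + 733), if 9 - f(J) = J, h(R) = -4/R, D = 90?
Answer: 5/4658 ≈ 0.0010734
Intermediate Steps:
f(J) = 9 - J
N(A, O) = 3/5 + A*O/5 (N(A, O) = ((O*A + (-4/O)*O) + (9 - 1*2))/5 = ((A*O - 4) + (9 - 2))/5 = ((-4 + A*O) + 7)/5 = (3 + A*O)/5 = 3/5 + A*O/5)
1/(N(18 - 1*7, D) + 733) = 1/((3/5 + (1/5)*(18 - 1*7)*90) + 733) = 1/((3/5 + (1/5)*(18 - 7)*90) + 733) = 1/((3/5 + (1/5)*11*90) + 733) = 1/((3/5 + 198) + 733) = 1/(993/5 + 733) = 1/(4658/5) = 5/4658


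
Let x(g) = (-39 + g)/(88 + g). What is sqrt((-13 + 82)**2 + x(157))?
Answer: sqrt(5832815)/35 ≈ 69.004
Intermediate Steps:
x(g) = (-39 + g)/(88 + g)
sqrt((-13 + 82)**2 + x(157)) = sqrt((-13 + 82)**2 + (-39 + 157)/(88 + 157)) = sqrt(69**2 + 118/245) = sqrt(4761 + (1/245)*118) = sqrt(4761 + 118/245) = sqrt(1166563/245) = sqrt(5832815)/35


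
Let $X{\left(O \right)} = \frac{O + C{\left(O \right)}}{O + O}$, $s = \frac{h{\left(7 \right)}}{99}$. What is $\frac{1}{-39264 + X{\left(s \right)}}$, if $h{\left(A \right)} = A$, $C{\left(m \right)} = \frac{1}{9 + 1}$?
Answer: $- \frac{140}{5496791} \approx -2.5469 \cdot 10^{-5}$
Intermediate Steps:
$C{\left(m \right)} = \frac{1}{10}$
$s = \frac{7}{99} \approx 0.070707$
$X{\left(O \right)} = \frac{\frac{1}{10} + O}{2 O}$ ($X{\left(O \right)} = \frac{O + \frac{1}{10}}{O + O} = \frac{\frac{1}{10} + O}{2 O}$)
$\frac{1}{-39264 + X{\left(s \right)}} = \frac{1}{-39264 + \frac{1 + 10 \cdot \frac{7}{99}}{20 \cdot \frac{7}{99}}} = \frac{1}{-39264 + \frac{1}{20} \cdot \frac{99}{7} \left(1 + \frac{70}{99}\right)} = \frac{1}{-39264 + \frac{1}{20} \cdot \frac{99}{7} \cdot \frac{169}{99}} = \frac{1}{-39264 + \frac{169}{140}} = \frac{1}{- \frac{5496791}{140}} = - \frac{140}{5496791}$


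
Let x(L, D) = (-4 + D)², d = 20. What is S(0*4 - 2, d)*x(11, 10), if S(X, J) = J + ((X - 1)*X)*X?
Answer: 288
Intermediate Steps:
S(X, J) = J + X²*(-1 + X) (S(X, J) = J + ((-1 + X)*X)*X = J + (X*(-1 + X))*X = J + X²*(-1 + X))
S(0*4 - 2, d)*x(11, 10) = (20 + (0*4 - 2)³ - (0*4 - 2)²)*(-4 + 10)² = (20 + (0 - 2)³ - (0 - 2)²)*6² = (20 + (-2)³ - 1*(-2)²)*36 = (20 - 8 - 1*4)*36 = (20 - 8 - 4)*36 = 8*36 = 288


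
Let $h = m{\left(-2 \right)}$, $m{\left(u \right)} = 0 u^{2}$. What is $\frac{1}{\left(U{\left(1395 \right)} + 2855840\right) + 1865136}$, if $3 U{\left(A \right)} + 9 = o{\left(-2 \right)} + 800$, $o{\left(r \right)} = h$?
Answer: $\frac{3}{14163719} \approx 2.1181 \cdot 10^{-7}$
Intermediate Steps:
$m{\left(u \right)} = 0$
$h = 0$
$o{\left(r \right)} = 0$
$U{\left(A \right)} = \frac{791}{3}$ ($U{\left(A \right)} = -3 + \frac{0 + 800}{3} = -3 + \frac{1}{3} \cdot 800 = -3 + \frac{800}{3} = \frac{791}{3}$)
$\frac{1}{\left(U{\left(1395 \right)} + 2855840\right) + 1865136} = \frac{1}{\left(\frac{791}{3} + 2855840\right) + 1865136} = \frac{1}{\frac{8568311}{3} + 1865136} = \frac{1}{\frac{14163719}{3}} = \frac{3}{14163719}$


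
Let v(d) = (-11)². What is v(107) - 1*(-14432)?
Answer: 14553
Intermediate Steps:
v(d) = 121
v(107) - 1*(-14432) = 121 - 1*(-14432) = 121 + 14432 = 14553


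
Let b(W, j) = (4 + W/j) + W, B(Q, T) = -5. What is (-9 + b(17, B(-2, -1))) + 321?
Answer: 1648/5 ≈ 329.60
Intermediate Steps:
b(W, j) = 4 + W + W/j
(-9 + b(17, B(-2, -1))) + 321 = (-9 + (4 + 17 + 17/(-5))) + 321 = (-9 + (4 + 17 + 17*(-⅕))) + 321 = (-9 + (4 + 17 - 17/5)) + 321 = (-9 + 88/5) + 321 = 43/5 + 321 = 1648/5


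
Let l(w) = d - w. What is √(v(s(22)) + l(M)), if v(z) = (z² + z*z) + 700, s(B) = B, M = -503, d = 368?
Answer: √2539 ≈ 50.388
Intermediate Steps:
v(z) = 700 + 2*z² (v(z) = (z² + z²) + 700 = 2*z² + 700 = 700 + 2*z²)
l(w) = 368 - w
√(v(s(22)) + l(M)) = √((700 + 2*22²) + (368 - 1*(-503))) = √((700 + 2*484) + (368 + 503)) = √((700 + 968) + 871) = √(1668 + 871) = √2539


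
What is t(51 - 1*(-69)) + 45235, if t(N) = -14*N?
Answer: 43555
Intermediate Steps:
t(51 - 1*(-69)) + 45235 = -14*(51 - 1*(-69)) + 45235 = -14*(51 + 69) + 45235 = -14*120 + 45235 = -1680 + 45235 = 43555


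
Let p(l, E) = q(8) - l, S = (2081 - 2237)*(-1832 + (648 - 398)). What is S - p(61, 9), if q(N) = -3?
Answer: 246856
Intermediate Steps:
S = 246792 (S = -156*(-1832 + 250) = -156*(-1582) = 246792)
p(l, E) = -3 - l
S - p(61, 9) = 246792 - (-3 - 1*61) = 246792 - (-3 - 61) = 246792 - 1*(-64) = 246792 + 64 = 246856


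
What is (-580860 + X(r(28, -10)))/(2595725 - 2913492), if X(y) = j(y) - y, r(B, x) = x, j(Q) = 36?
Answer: 580814/317767 ≈ 1.8278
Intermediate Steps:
X(y) = 36 - y
(-580860 + X(r(28, -10)))/(2595725 - 2913492) = (-580860 + (36 - 1*(-10)))/(2595725 - 2913492) = (-580860 + (36 + 10))/(-317767) = (-580860 + 46)*(-1/317767) = -580814*(-1/317767) = 580814/317767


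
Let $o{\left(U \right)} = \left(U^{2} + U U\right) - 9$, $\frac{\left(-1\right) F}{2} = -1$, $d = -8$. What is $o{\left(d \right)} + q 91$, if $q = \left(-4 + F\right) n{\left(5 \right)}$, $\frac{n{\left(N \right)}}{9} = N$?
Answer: $-8071$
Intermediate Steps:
$F = 2$ ($F = \left(-2\right) \left(-1\right) = 2$)
$n{\left(N \right)} = 9 N$
$o{\left(U \right)} = -9 + 2 U^{2}$ ($o{\left(U \right)} = \left(U^{2} + U^{2}\right) - 9 = 2 U^{2} - 9 = -9 + 2 U^{2}$)
$q = -90$ ($q = \left(-4 + 2\right) 9 \cdot 5 = \left(-2\right) 45 = -90$)
$o{\left(d \right)} + q 91 = \left(-9 + 2 \left(-8\right)^{2}\right) - 8190 = \left(-9 + 2 \cdot 64\right) - 8190 = \left(-9 + 128\right) - 8190 = 119 - 8190 = -8071$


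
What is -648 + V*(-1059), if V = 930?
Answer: -985518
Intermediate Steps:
-648 + V*(-1059) = -648 + 930*(-1059) = -648 - 984870 = -985518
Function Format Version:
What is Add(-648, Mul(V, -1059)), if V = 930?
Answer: -985518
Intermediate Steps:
Add(-648, Mul(V, -1059)) = Add(-648, Mul(930, -1059)) = Add(-648, -984870) = -985518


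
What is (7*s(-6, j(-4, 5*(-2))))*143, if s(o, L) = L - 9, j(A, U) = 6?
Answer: -3003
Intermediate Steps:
s(o, L) = -9 + L
(7*s(-6, j(-4, 5*(-2))))*143 = (7*(-9 + 6))*143 = (7*(-3))*143 = -21*143 = -3003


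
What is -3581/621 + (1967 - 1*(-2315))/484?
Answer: 462959/150282 ≈ 3.0806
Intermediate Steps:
-3581/621 + (1967 - 1*(-2315))/484 = -3581*1/621 + (1967 + 2315)*(1/484) = -3581/621 + 4282*(1/484) = -3581/621 + 2141/242 = 462959/150282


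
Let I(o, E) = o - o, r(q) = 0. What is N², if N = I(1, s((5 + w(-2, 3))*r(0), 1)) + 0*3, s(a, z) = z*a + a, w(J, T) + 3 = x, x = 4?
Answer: 0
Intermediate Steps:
w(J, T) = 1 (w(J, T) = -3 + 4 = 1)
s(a, z) = a + a*z (s(a, z) = a*z + a = a + a*z)
I(o, E) = 0
N = 0 (N = 0 + 0*3 = 0 + 0 = 0)
N² = 0² = 0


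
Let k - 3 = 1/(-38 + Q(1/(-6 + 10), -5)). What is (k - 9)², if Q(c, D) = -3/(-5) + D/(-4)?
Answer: 18992164/522729 ≈ 36.333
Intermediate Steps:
Q(c, D) = ⅗ - D/4 (Q(c, D) = -3*(-⅕) + D*(-¼) = ⅗ - D/4)
k = 2149/723 (k = 3 + 1/(-38 + (⅗ - ¼*(-5))) = 3 + 1/(-38 + (⅗ + 5/4)) = 3 + 1/(-38 + 37/20) = 3 + 1/(-723/20) = 3 - 20/723 = 2149/723 ≈ 2.9723)
(k - 9)² = (2149/723 - 9)² = (-4358/723)² = 18992164/522729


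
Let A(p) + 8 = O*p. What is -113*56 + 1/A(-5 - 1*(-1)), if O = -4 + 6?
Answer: -101249/16 ≈ -6328.1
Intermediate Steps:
O = 2
A(p) = -8 + 2*p
-113*56 + 1/A(-5 - 1*(-1)) = -113*56 + 1/(-8 + 2*(-5 - 1*(-1))) = -6328 + 1/(-8 + 2*(-5 + 1)) = -6328 + 1/(-8 + 2*(-4)) = -6328 + 1/(-8 - 8) = -6328 + 1/(-16) = -6328 - 1/16 = -101249/16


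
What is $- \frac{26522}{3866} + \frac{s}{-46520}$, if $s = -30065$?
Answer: $- \frac{111757215}{17984632} \approx -6.214$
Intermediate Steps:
$- \frac{26522}{3866} + \frac{s}{-46520} = - \frac{26522}{3866} - \frac{30065}{-46520} = \left(-26522\right) \frac{1}{3866} - - \frac{6013}{9304} = - \frac{13261}{1933} + \frac{6013}{9304} = - \frac{111757215}{17984632}$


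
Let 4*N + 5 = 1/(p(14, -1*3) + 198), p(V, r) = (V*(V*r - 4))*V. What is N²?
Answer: 1944016281/1244113984 ≈ 1.5626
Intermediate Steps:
p(V, r) = V²*(-4 + V*r) (p(V, r) = (V*(-4 + V*r))*V = V²*(-4 + V*r))
N = -44091/35272 (N = -5/4 + 1/(4*(14²*(-4 + 14*(-1*3)) + 198)) = -5/4 + 1/(4*(196*(-4 + 14*(-3)) + 198)) = -5/4 + 1/(4*(196*(-4 - 42) + 198)) = -5/4 + 1/(4*(196*(-46) + 198)) = -5/4 + 1/(4*(-9016 + 198)) = -5/4 + (¼)/(-8818) = -5/4 + (¼)*(-1/8818) = -5/4 - 1/35272 = -44091/35272 ≈ -1.2500)
N² = (-44091/35272)² = 1944016281/1244113984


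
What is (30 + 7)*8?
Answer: 296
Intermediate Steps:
(30 + 7)*8 = 37*8 = 296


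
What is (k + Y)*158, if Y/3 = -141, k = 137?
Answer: -45188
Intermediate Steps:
Y = -423 (Y = 3*(-141) = -423)
(k + Y)*158 = (137 - 423)*158 = -286*158 = -45188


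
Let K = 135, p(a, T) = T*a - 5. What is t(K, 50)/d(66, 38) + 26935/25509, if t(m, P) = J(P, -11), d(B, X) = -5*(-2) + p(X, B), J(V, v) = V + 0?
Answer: 68963105/64104117 ≈ 1.0758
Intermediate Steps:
p(a, T) = -5 + T*a
J(V, v) = V
d(B, X) = 5 + B*X (d(B, X) = -5*(-2) + (-5 + B*X) = 10 + (-5 + B*X) = 5 + B*X)
t(m, P) = P
t(K, 50)/d(66, 38) + 26935/25509 = 50/(5 + 66*38) + 26935/25509 = 50/(5 + 2508) + 26935*(1/25509) = 50/2513 + 26935/25509 = 68963105/64104117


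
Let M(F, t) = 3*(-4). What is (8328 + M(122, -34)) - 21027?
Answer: -12711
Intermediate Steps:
M(F, t) = -12
(8328 + M(122, -34)) - 21027 = (8328 - 12) - 21027 = 8316 - 21027 = -12711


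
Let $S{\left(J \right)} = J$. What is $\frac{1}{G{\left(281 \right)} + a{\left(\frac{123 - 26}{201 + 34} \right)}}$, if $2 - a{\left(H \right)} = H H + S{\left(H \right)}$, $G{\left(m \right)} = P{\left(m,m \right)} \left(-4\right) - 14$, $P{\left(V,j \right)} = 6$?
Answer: $- \frac{55225}{2020304} \approx -0.027335$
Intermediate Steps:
$G{\left(m \right)} = -38$ ($G{\left(m \right)} = 6 \left(-4\right) - 14 = -24 - 14 = -38$)
$a{\left(H \right)} = 2 - H - H^{2}$ ($a{\left(H \right)} = 2 - \left(H H + H\right) = 2 - \left(H^{2} + H\right) = 2 - \left(H + H^{2}\right) = 2 - H - H^{2}$)
$\frac{1}{G{\left(281 \right)} + a{\left(\frac{123 - 26}{201 + 34} \right)}} = \frac{1}{-38 - \left(-2 + \left(\frac{123 - 26}{201 + 34}\right)^{2} + \frac{123 - 26}{201 + 34}\right)} = \frac{1}{-38 - \left(-2 + \frac{97}{235} + \left(\frac{97}{235}\right)^{2}\right)} = \frac{1}{-38 - \left(-2 + \frac{97}{235} + \left(97 \cdot \frac{1}{235}\right)^{2}\right)} = \frac{1}{-38 - - \frac{78246}{55225}} = \frac{1}{-38 + \frac{78246}{55225}} = \frac{1}{- \frac{2020304}{55225}} = - \frac{55225}{2020304}$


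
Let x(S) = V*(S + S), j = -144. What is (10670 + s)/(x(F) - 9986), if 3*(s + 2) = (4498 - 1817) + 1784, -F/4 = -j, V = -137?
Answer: 36469/443514 ≈ 0.082227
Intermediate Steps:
F = -576 (F = -(-4)*(-144) = -4*144 = -576)
s = 4459/3 (s = -2 + ((4498 - 1817) + 1784)/3 = -2 + (2681 + 1784)/3 = -2 + (⅓)*4465 = -2 + 4465/3 = 4459/3 ≈ 1486.3)
x(S) = -274*S (x(S) = -137*(S + S) = -274*S)
(10670 + s)/(x(F) - 9986) = (10670 + 4459/3)/(-274*(-576) - 9986) = 36469/(3*(157824 - 9986)) = (36469/3)/147838 = (36469/3)*(1/147838) = 36469/443514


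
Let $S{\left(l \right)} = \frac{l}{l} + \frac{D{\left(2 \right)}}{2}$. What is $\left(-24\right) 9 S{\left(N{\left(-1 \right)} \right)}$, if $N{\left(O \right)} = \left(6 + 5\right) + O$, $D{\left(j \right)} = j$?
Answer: $-432$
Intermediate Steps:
$N{\left(O \right)} = 11 + O$
$S{\left(l \right)} = 2$ ($S{\left(l \right)} = \frac{l}{l} + \frac{2}{2} = 1 + 2 \cdot \frac{1}{2} = 1 + 1 = 2$)
$\left(-24\right) 9 S{\left(N{\left(-1 \right)} \right)} = \left(-24\right) 9 \cdot 2 = \left(-216\right) 2 = -432$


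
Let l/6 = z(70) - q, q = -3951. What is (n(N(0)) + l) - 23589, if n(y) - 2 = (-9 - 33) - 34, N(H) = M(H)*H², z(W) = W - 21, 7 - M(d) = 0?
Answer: 337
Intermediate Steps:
M(d) = 7 (M(d) = 7 - 1*0 = 7 + 0 = 7)
z(W) = -21 + W
N(H) = 7*H²
n(y) = -74 (n(y) = 2 + ((-9 - 33) - 34) = 2 + (-42 - 34) = 2 - 76 = -74)
l = 24000 (l = 6*((-21 + 70) - 1*(-3951)) = 6*(49 + 3951) = 6*4000 = 24000)
(n(N(0)) + l) - 23589 = (-74 + 24000) - 23589 = 23926 - 23589 = 337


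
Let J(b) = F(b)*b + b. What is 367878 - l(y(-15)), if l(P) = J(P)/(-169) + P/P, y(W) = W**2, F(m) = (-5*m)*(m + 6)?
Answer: 3699563/169 ≈ 21891.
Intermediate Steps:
F(m) = -5*m*(6 + m) (F(m) = (-5*m)*(6 + m) = -5*m*(6 + m))
J(b) = b - 5*b**2*(6 + b) (J(b) = (-5*b*(6 + b))*b + b = -5*b**2*(6 + b) + b = b - 5*b**2*(6 + b))
l(P) = 1 + P*(-1 + 5*P*(6 + P))/169 (l(P) = -P*(-1 + 5*P*(6 + P))/(-169) + P/P = -P*(-1 + 5*P*(6 + P))*(-1/169) + 1 = P*(-1 + 5*P*(6 + P))/169 + 1 = 1 + P*(-1 + 5*P*(6 + P))/169)
367878 - l(y(-15)) = 367878 - (1 + (1/169)*(-15)**2*(-1 + 5*(-15)**2*(6 + (-15)**2))) = 367878 - (1 + (1/169)*225*(-1 + 5*225*(6 + 225))) = 367878 - (1 + (1/169)*225*(-1 + 5*225*231)) = 367878 - (1 + (1/169)*225*(-1 + 259875)) = 367878 - (1 + (1/169)*225*259874) = 367878 - (1 + 58471650/169) = 367878 - 1*58471819/169 = 367878 - 58471819/169 = 3699563/169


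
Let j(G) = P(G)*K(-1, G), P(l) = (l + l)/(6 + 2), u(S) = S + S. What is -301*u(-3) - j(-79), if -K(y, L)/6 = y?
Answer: 3849/2 ≈ 1924.5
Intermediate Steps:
u(S) = 2*S
P(l) = l/4 (P(l) = (2*l)/8 = (2*l)*(⅛) = l/4)
K(y, L) = -6*y
j(G) = 3*G/2 (j(G) = (G/4)*(-6*(-1)) = (G/4)*6 = 3*G/2)
-301*u(-3) - j(-79) = -602*(-3) - 3*(-79)/2 = -301*(-6) - 1*(-237/2) = 1806 + 237/2 = 3849/2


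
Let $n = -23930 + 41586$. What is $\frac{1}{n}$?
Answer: $\frac{1}{17656} \approx 5.6638 \cdot 10^{-5}$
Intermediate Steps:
$n = 17656$
$\frac{1}{n} = \frac{1}{17656}$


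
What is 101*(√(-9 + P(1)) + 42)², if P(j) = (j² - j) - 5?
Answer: 176750 + 8484*I*√14 ≈ 1.7675e+5 + 31744.0*I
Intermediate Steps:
P(j) = -5 + j² - j
101*(√(-9 + P(1)) + 42)² = 101*(√(-9 + (-5 + 1² - 1*1)) + 42)² = 101*(√(-9 + (-5 + 1 - 1)) + 42)² = 101*(√(-9 - 5) + 42)² = 101*(√(-14) + 42)² = 101*(I*√14 + 42)² = 101*(42 + I*√14)²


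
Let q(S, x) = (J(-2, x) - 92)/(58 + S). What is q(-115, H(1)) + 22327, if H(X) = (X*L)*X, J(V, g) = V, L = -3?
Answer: 1272733/57 ≈ 22329.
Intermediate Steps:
H(X) = -3*X² (H(X) = (X*(-3))*X = (-3*X)*X = -3*X²)
q(S, x) = -94/(58 + S) (q(S, x) = (-2 - 92)/(58 + S) = -94/(58 + S))
q(-115, H(1)) + 22327 = -94/(58 - 115) + 22327 = -94/(-57) + 22327 = -94*(-1/57) + 22327 = 94/57 + 22327 = 1272733/57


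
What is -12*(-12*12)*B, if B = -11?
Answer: -19008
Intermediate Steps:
-12*(-12*12)*B = -12*(-12*12)*(-11) = -(-1728)*(-11) = -12*1584 = -19008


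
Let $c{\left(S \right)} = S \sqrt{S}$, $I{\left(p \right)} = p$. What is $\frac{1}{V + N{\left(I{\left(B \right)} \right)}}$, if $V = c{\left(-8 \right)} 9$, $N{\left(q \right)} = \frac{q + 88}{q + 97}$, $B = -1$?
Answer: $\frac{928}{42468169} + \frac{147456 i \sqrt{2}}{42468169} \approx 2.1852 \cdot 10^{-5} + 0.0049104 i$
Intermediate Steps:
$N{\left(q \right)} = \frac{88 + q}{97 + q}$
$c{\left(S \right)} = S^{\frac{3}{2}}$
$V = - 144 i \sqrt{2}$ ($V = \left(-8\right)^{\frac{3}{2}} \cdot 9 = - 16 i \sqrt{2} \cdot 9 = - 144 i \sqrt{2} \approx - 203.65 i$)
$\frac{1}{V + N{\left(I{\left(B \right)} \right)}} = \frac{1}{- 144 i \sqrt{2} + \frac{88 - 1}{97 - 1}} = \frac{1}{- 144 i \sqrt{2} + \frac{1}{96} \cdot 87} = \frac{1}{- 144 i \sqrt{2} + \frac{29}{32}} = \frac{1}{\frac{29}{32} - 144 i \sqrt{2}}$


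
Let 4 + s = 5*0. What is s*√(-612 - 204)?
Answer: -16*I*√51 ≈ -114.26*I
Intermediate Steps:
s = -4 (s = -4 + 5*0 = -4 + 0 = -4)
s*√(-612 - 204) = -4*√(-612 - 204) = -16*I*√51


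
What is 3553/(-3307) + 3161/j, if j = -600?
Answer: -12585227/1984200 ≈ -6.3427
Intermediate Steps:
3553/(-3307) + 3161/j = 3553/(-3307) + 3161/(-600) = 3553*(-1/3307) + 3161*(-1/600) = -3553/3307 - 3161/600 = -12585227/1984200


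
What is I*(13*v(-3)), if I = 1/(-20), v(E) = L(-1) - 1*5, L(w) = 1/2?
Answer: 117/40 ≈ 2.9250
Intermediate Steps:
L(w) = ½
v(E) = -9/2 (v(E) = ½ - 1*5 = ½ - 5 = -9/2)
I = -1/20 ≈ -0.050000
I*(13*v(-3)) = -13*(-9)/(20*2) = -1/20*(-117/2) = 117/40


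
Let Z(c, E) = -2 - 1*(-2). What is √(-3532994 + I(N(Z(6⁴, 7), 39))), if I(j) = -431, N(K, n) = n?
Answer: 5*I*√141337 ≈ 1879.7*I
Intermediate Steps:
Z(c, E) = 0 (Z(c, E) = -2 + 2 = 0)
√(-3532994 + I(N(Z(6⁴, 7), 39))) = √(-3532994 - 431) = √(-3533425) = 5*I*√141337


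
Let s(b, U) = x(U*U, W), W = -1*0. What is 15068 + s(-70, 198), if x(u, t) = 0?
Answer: 15068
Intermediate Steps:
W = 0
s(b, U) = 0
15068 + s(-70, 198) = 15068 + 0 = 15068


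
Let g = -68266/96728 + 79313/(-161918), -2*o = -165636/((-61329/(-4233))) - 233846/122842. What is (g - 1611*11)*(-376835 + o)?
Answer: 604399989791834180232698235/91895676075772808 ≈ 6.5770e+9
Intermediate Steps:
o = 14357239331605/2511259006 (o = -(-165636/((-61329/(-4233))) - 233846/122842)/2 = -(-165636/((-61329*(-1/4233))) - 233846*1/122842)/2 = -(-165636/20443/1411 - 116923/61421)/2 = -(-165636*1411/20443 - 116923/61421)/2 = -(-233712396/20443 - 116923/61421)/2 = -½*(-14357239331605/1255629503) = 14357239331605/2511259006 ≈ 5717.1)
g = -43750659/36593468 (g = -68266*1/96728 + 79313*(-1/161918) = -319/452 - 79313/161918 = -43750659/36593468 ≈ -1.1956)
(g - 1611*11)*(-376835 + o) = (-43750659/36593468 - 1611*11)*(-376835 + 14357239331605/2511259006) = (-43750659/36593468 - 17721)*(-931973048194405/2511259006) = -648516597087/36593468*(-931973048194405/2511259006) = 604399989791834180232698235/91895676075772808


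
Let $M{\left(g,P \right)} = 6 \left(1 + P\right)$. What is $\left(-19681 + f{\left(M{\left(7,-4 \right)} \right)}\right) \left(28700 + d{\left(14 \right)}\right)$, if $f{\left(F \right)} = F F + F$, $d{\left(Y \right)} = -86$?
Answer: $-554396250$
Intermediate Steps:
$M{\left(g,P \right)} = 6 + 6 P$
$f{\left(F \right)} = F + F^{2}$ ($f{\left(F \right)} = F^{2} + F = F + F^{2}$)
$\left(-19681 + f{\left(M{\left(7,-4 \right)} \right)}\right) \left(28700 + d{\left(14 \right)}\right) = \left(-19681 + \left(6 + 6 \left(-4\right)\right) \left(1 + \left(6 + 6 \left(-4\right)\right)\right)\right) \left(28700 - 86\right) = \left(-19681 + \left(6 - 24\right) \left(1 + \left(6 - 24\right)\right)\right) 28614 = \left(-19681 - 18 \left(1 - 18\right)\right) 28614 = \left(-19681 - -306\right) 28614 = \left(-19681 + 306\right) 28614 = \left(-19375\right) 28614 = -554396250$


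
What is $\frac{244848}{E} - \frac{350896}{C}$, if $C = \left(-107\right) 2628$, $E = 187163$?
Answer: $\frac{33631256564}{13157371737} \approx 2.5561$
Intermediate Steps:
$C = -281196$
$\frac{244848}{E} - \frac{350896}{C} = \frac{244848}{187163} - \frac{350896}{-281196} = 244848 \cdot \frac{1}{187163} - - \frac{87724}{70299} = \frac{244848}{187163} + \frac{87724}{70299} = \frac{33631256564}{13157371737}$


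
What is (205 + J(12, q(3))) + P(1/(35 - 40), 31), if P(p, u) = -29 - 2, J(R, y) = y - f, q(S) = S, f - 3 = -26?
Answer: 200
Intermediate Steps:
f = -23 (f = 3 - 26 = -23)
J(R, y) = 23 + y (J(R, y) = y - 1*(-23) = y + 23 = 23 + y)
P(p, u) = -31
(205 + J(12, q(3))) + P(1/(35 - 40), 31) = (205 + (23 + 3)) - 31 = (205 + 26) - 31 = 231 - 31 = 200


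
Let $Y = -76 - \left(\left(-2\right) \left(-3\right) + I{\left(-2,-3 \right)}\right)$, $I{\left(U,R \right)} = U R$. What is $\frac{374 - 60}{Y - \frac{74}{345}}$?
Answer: $- \frac{54165}{15217} \approx -3.5595$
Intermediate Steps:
$I{\left(U,R \right)} = R U$
$Y = -88$ ($Y = -76 - \left(\left(-2\right) \left(-3\right) - -6\right) = -76 - \left(6 + 6\right) = -76 - 12 = -88$)
$\frac{374 - 60}{Y - \frac{74}{345}} = \frac{374 - 60}{-88 - \frac{74}{345}} = \frac{314}{-88 - \frac{74}{345}} = \frac{314}{- \frac{30434}{345}} = 314 \left(- \frac{345}{30434}\right) = - \frac{54165}{15217}$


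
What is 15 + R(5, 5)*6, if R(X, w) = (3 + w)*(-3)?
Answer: -129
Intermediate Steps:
R(X, w) = -9 - 3*w
15 + R(5, 5)*6 = 15 + (-9 - 3*5)*6 = 15 + (-9 - 15)*6 = 15 - 24*6 = 15 - 144 = -129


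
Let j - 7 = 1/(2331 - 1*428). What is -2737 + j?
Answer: -5195189/1903 ≈ -2730.0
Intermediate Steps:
j = 13322/1903 (j = 7 + 1/(2331 - 1*428) = 7 + 1/(2331 - 428) = 7 + 1/1903 = 13322/1903 ≈ 7.0005)
-2737 + j = -2737 + 13322/1903 = -5195189/1903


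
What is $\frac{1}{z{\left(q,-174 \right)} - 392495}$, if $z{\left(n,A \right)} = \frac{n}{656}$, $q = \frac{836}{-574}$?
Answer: $- \frac{94136}{36947909529} \approx -2.5478 \cdot 10^{-6}$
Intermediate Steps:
$q = - \frac{418}{287}$ ($q = 836 \left(- \frac{1}{574}\right) = - \frac{418}{287} \approx -1.4564$)
$z{\left(n,A \right)} = \frac{n}{656}$ ($z{\left(n,A \right)} = n \frac{1}{656} = \frac{n}{656}$)
$\frac{1}{z{\left(q,-174 \right)} - 392495} = \frac{1}{\frac{1}{656} \left(- \frac{418}{287}\right) - 392495} = \frac{1}{- \frac{209}{94136} - 392495} = \frac{1}{- \frac{36947909529}{94136}} = - \frac{94136}{36947909529}$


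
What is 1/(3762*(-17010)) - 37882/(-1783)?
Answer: 2424130547057/114097058460 ≈ 21.246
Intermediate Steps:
1/(3762*(-17010)) - 37882/(-1783) = (1/3762)*(-1/17010) - 37882*(-1/1783) = -1/63991620 + 37882/1783 = 2424130547057/114097058460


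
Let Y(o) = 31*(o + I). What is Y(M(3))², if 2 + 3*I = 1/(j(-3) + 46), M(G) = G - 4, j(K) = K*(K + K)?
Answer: 97792321/36864 ≈ 2652.8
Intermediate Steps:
j(K) = 2*K² (j(K) = K*(2*K) = 2*K²)
M(G) = -4 + G
I = -127/192 (I = -⅔ + 1/(3*(2*(-3)² + 46)) = -⅔ + 1/(3*(2*9 + 46)) = -⅔ + 1/(3*(18 + 46)) = -⅔ + (⅓)/64 = -⅔ + (⅓)*(1/64) = -⅔ + 1/192 = -127/192 ≈ -0.66146)
Y(o) = -3937/192 + 31*o (Y(o) = 31*(o - 127/192) = 31*(-127/192 + o) = -3937/192 + 31*o)
Y(M(3))² = (-3937/192 + 31*(-4 + 3))² = (-3937/192 + 31*(-1))² = (-3937/192 - 31)² = (-9889/192)² = 97792321/36864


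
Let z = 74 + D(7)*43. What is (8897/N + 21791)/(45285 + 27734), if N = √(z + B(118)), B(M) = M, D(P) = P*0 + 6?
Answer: 21791/73019 + 8897*√2/2190570 ≈ 0.30417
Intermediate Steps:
D(P) = 6 (D(P) = 0 + 6 = 6)
z = 332 (z = 74 + 6*43 = 74 + 258 = 332)
N = 15*√2 (N = √(332 + 118) = √450 = 15*√2 ≈ 21.213)
(8897/N + 21791)/(45285 + 27734) = (8897/((15*√2)) + 21791)/(45285 + 27734) = (8897*(√2/30) + 21791)/73019 = (8897*√2/30 + 21791)*(1/73019) = (21791 + 8897*√2/30)*(1/73019) = 21791/73019 + 8897*√2/2190570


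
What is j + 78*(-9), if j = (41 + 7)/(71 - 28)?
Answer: -30138/43 ≈ -700.88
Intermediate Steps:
j = 48/43 ≈ 1.1163
j + 78*(-9) = 48/43 + 78*(-9) = 48/43 - 702 = -30138/43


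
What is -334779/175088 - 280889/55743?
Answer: -67841879029/9759930384 ≈ -6.9511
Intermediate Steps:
-334779/175088 - 280889/55743 = -67841879029/9759930384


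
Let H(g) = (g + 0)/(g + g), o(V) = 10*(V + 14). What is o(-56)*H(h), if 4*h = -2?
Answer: -210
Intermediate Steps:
h = -1/2 (h = (1/4)*(-2) = -1/2 ≈ -0.50000)
o(V) = 140 + 10*V (o(V) = 10*(14 + V) = 140 + 10*V)
H(g) = 1/2 (H(g) = g/((2*g)) = g*(1/(2*g)) = 1/2)
o(-56)*H(h) = (140 + 10*(-56))*(1/2) = (140 - 560)*(1/2) = -420*1/2 = -210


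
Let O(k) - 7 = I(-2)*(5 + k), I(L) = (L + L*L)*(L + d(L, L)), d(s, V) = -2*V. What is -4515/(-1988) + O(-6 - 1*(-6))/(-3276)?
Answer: 29241/12922 ≈ 2.2629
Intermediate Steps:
I(L) = -L*(L + L**2) (I(L) = (L + L*L)*(L - 2*L) = (L + L**2)*(-L) = -L*(L + L**2))
O(k) = 27 + 4*k (O(k) = 7 + ((-2)**2*(-1 - 1*(-2)))*(5 + k) = 7 + (4*(-1 + 2))*(5 + k) = 7 + (4*1)*(5 + k) = 7 + 4*(5 + k) = 7 + (20 + 4*k) = 27 + 4*k)
-4515/(-1988) + O(-6 - 1*(-6))/(-3276) = -4515/(-1988) + (27 + 4*(-6 - 1*(-6)))/(-3276) = -4515*(-1/1988) + (27 + 4*(-6 + 6))*(-1/3276) = 645/284 + (27 + 4*0)*(-1/3276) = 645/284 + (27 + 0)*(-1/3276) = 645/284 + 27*(-1/3276) = 645/284 - 3/364 = 29241/12922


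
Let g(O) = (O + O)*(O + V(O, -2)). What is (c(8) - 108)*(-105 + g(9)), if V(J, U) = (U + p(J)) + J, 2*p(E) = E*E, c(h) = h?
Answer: -91200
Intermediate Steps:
p(E) = E**2/2 (p(E) = (E*E)/2 = E**2/2)
V(J, U) = J + U + J**2/2 (V(J, U) = (U + J**2/2) + J = J + U + J**2/2)
g(O) = 2*O*(-2 + O**2/2 + 2*O) (g(O) = (O + O)*(O + (O - 2 + O**2/2)) = (2*O)*(O + (-2 + O + O**2/2)) = (2*O)*(-2 + O**2/2 + 2*O) = 2*O*(-2 + O**2/2 + 2*O))
(c(8) - 108)*(-105 + g(9)) = (8 - 108)*(-105 + 9*(-4 + 9**2 + 4*9)) = -100*(-105 + 9*(-4 + 81 + 36)) = -100*(-105 + 9*113) = -100*(-105 + 1017) = -100*912 = -91200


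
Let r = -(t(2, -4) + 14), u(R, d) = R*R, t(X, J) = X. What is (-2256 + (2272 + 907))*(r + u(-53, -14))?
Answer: 2577939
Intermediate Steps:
u(R, d) = R**2
r = -16 (r = -(2 + 14) = -1*16 = -16)
(-2256 + (2272 + 907))*(r + u(-53, -14)) = (-2256 + (2272 + 907))*(-16 + (-53)**2) = (-2256 + 3179)*(-16 + 2809) = 923*2793 = 2577939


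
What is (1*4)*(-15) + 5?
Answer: -55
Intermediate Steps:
(1*4)*(-15) + 5 = 4*(-15) + 5 = -60 + 5 = -55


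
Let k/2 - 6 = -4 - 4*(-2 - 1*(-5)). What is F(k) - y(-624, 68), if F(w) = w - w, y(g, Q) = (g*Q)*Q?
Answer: 2885376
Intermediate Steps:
y(g, Q) = g*Q² (y(g, Q) = (Q*g)*Q = g*Q²)
k = -20 (k = 12 + 2*(-4 - 4*(-2 - 1*(-5))) = 12 + 2*(-4 - 4*(-2 + 5)) = 12 + 2*(-4 - 4*3) = 12 + 2*(-4 - 12) = 12 + 2*(-16) = 12 - 32 = -20)
F(w) = 0
F(k) - y(-624, 68) = 0 - (-624)*68² = 0 - (-624)*4624 = 0 - 1*(-2885376) = 0 + 2885376 = 2885376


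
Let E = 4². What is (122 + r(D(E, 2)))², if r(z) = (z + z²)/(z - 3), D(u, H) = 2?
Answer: 13456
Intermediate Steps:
E = 16
r(z) = (z + z²)/(-3 + z)
(122 + r(D(E, 2)))² = (122 + 2*(1 + 2)/(-3 + 2))² = (122 + 2*3/(-1))² = (122 + 2*(-1)*3)² = (122 - 6)² = 116² = 13456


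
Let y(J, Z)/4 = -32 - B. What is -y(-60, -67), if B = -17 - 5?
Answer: 40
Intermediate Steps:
B = -22
y(J, Z) = -40 (y(J, Z) = 4*(-32 - 1*(-22)) = 4*(-32 + 22) = 4*(-10) = -40)
-y(-60, -67) = -1*(-40) = 40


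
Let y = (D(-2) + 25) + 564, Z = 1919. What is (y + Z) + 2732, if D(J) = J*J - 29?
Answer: 5215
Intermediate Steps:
D(J) = -29 + J² (D(J) = J² - 29 = -29 + J²)
y = 564 (y = ((-29 + (-2)²) + 25) + 564 = ((-29 + 4) + 25) + 564 = (-25 + 25) + 564 = 0 + 564 = 564)
(y + Z) + 2732 = (564 + 1919) + 2732 = 2483 + 2732 = 5215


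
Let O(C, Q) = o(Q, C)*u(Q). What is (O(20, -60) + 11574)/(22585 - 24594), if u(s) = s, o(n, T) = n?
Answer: -15174/2009 ≈ -7.5530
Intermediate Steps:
O(C, Q) = Q² (O(C, Q) = Q*Q = Q²)
(O(20, -60) + 11574)/(22585 - 24594) = ((-60)² + 11574)/(22585 - 24594) = (3600 + 11574)/(-2009) = 15174*(-1/2009) = -15174/2009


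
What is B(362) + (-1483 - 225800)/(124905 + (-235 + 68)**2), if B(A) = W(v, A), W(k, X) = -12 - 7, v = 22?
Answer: -3130369/152794 ≈ -20.488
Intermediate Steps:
W(k, X) = -19
B(A) = -19
B(362) + (-1483 - 225800)/(124905 + (-235 + 68)**2) = -19 + (-1483 - 225800)/(124905 + (-235 + 68)**2) = -19 - 227283/(124905 + (-167)**2) = -19 - 227283/(124905 + 27889) = -19 - 227283/152794 = -3130369/152794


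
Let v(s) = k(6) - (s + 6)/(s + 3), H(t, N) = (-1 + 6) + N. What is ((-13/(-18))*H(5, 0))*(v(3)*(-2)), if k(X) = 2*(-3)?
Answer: 325/6 ≈ 54.167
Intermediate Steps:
k(X) = -6
H(t, N) = 5 + N
v(s) = -6 - (6 + s)/(3 + s) (v(s) = -6 - (s + 6)/(s + 3) = -6 - (6 + s)/(3 + s))
((-13/(-18))*H(5, 0))*(v(3)*(-2)) = ((-13/(-18))*(5 + 0))*(((-24 - 7*3)/(3 + 3))*(-2)) = (-13*(-1/18)*5)*(((-24 - 21)/6)*(-2)) = ((13/18)*5)*(((1/6)*(-45))*(-2)) = 65*(-15/2*(-2))/18 = (65/18)*15 = 325/6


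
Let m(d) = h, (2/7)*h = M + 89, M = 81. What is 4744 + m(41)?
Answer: 5339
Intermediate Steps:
h = 595 (h = 7*(81 + 89)/2 = (7/2)*170 = 595)
m(d) = 595
4744 + m(41) = 4744 + 595 = 5339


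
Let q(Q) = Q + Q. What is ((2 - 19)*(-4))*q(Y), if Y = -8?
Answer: -1088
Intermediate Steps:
q(Q) = 2*Q
((2 - 19)*(-4))*q(Y) = ((2 - 19)*(-4))*(2*(-8)) = -17*(-4)*(-16) = 68*(-16) = -1088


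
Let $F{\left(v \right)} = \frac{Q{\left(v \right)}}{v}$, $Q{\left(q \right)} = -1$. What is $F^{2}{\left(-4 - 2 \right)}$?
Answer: $\frac{1}{36} \approx 0.027778$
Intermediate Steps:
$F{\left(v \right)} = - \frac{1}{v}$
$F^{2}{\left(-4 - 2 \right)} = \left(- \frac{1}{-4 - 2}\right)^{2} = \left(- \frac{1}{-6}\right)^{2} = \left(\left(-1\right) \left(- \frac{1}{6}\right)\right)^{2} = \left(\frac{1}{6}\right)^{2} = \frac{1}{36}$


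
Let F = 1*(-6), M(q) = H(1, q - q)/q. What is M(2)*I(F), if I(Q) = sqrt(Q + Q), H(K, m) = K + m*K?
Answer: I*sqrt(3) ≈ 1.732*I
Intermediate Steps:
H(K, m) = K + K*m
M(q) = 1/q (M(q) = (1*(1 + (q - q)))/q = (1*(1 + 0))/q = (1*1)/q = 1/q)
F = -6
I(Q) = sqrt(2)*sqrt(Q) (I(Q) = sqrt(2*Q) = sqrt(2)*sqrt(Q))
M(2)*I(F) = (sqrt(2)*sqrt(-6))/2 = (sqrt(2)*(I*sqrt(6)))/2 = (2*I*sqrt(3))/2 = I*sqrt(3)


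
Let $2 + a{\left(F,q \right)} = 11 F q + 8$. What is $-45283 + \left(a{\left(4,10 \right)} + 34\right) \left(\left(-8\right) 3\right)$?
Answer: $-56803$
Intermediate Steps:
$a{\left(F,q \right)} = 6 + 11 F q$ ($a{\left(F,q \right)} = -2 + \left(11 F q + 8\right) = -2 + \left(8 + 11 F q\right) = 6 + 11 F q$)
$-45283 + \left(a{\left(4,10 \right)} + 34\right) \left(\left(-8\right) 3\right) = -45283 + \left(\left(6 + 11 \cdot 4 \cdot 10\right) + 34\right) \left(\left(-8\right) 3\right) = -45283 + \left(\left(6 + 440\right) + 34\right) \left(-24\right) = -45283 + \left(446 + 34\right) \left(-24\right) = -45283 + 480 \left(-24\right) = -45283 - 11520 = -56803$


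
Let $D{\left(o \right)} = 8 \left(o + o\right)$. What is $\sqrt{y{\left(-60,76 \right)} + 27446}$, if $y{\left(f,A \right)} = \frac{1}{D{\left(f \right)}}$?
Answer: $\frac{\sqrt{395222385}}{120} \approx 165.67$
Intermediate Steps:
$D{\left(o \right)} = 16 o$ ($D{\left(o \right)} = 8 \cdot 2 o = 16 o$)
$y{\left(f,A \right)} = \frac{1}{16 f}$
$\sqrt{y{\left(-60,76 \right)} + 27446} = \sqrt{\frac{1}{16 \left(-60\right)} + 27446} = \sqrt{\frac{1}{16} \left(- \frac{1}{60}\right) + 27446} = \sqrt{- \frac{1}{960} + 27446} = \sqrt{\frac{26348159}{960}} = \frac{\sqrt{395222385}}{120}$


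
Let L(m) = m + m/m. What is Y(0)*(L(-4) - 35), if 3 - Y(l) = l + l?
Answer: -114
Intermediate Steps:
L(m) = 1 + m (L(m) = m + 1 = 1 + m)
Y(l) = 3 - 2*l (Y(l) = 3 - (l + l) = 3 - 2*l)
Y(0)*(L(-4) - 35) = (3 - 2*0)*((1 - 4) - 35) = (3 + 0)*(-3 - 35) = 3*(-38) = -114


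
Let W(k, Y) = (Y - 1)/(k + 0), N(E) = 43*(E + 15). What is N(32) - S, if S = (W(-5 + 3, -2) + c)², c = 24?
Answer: 5483/4 ≈ 1370.8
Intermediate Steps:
N(E) = 645 + 43*E (N(E) = 43*(15 + E) = 645 + 43*E)
W(k, Y) = (-1 + Y)/k
S = 2601/4 (S = ((-1 - 2)/(-5 + 3) + 24)² = (-3/(-2) + 24)² = (-½*(-3) + 24)² = (3/2 + 24)² = (51/2)² = 2601/4 ≈ 650.25)
N(32) - S = (645 + 43*32) - 1*2601/4 = (645 + 1376) - 2601/4 = 2021 - 2601/4 = 5483/4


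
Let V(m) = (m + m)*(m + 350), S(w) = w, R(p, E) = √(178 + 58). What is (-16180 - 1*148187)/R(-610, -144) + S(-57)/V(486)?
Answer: -1/14256 - 164367*√59/118 ≈ -10699.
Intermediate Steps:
R(p, E) = 2*√59 (R(p, E) = √236 = 2*√59)
V(m) = 2*m*(350 + m) (V(m) = (2*m)*(350 + m) = 2*m*(350 + m))
(-16180 - 1*148187)/R(-610, -144) + S(-57)/V(486) = (-16180 - 1*148187)/((2*√59)) - 57*1/(972*(350 + 486)) = (-16180 - 148187)*(√59/118) - 57/(2*486*836) = -164367*√59/118 - 57/812592 = -164367*√59/118 - 57*1/812592 = -164367*√59/118 - 1/14256 = -1/14256 - 164367*√59/118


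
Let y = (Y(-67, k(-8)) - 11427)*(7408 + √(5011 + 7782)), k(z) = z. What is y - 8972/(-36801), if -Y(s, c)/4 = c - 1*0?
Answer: -3106525493188/36801 - 11395*√12793 ≈ -8.5703e+7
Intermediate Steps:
Y(s, c) = -4*c (Y(s, c) = -4*(c - 1*0) = -4*(c + 0) = -4*c)
y = -84414160 - 11395*√12793 (y = (-4*(-8) - 11427)*(7408 + √(5011 + 7782)) = (32 - 11427)*(7408 + √12793) = -11395*(7408 + √12793) = -84414160 - 11395*√12793 ≈ -8.5703e+7)
y - 8972/(-36801) = (-84414160 - 11395*√12793) - 8972/(-36801) = (-84414160 - 11395*√12793) - 8972*(-1)/36801 = (-84414160 - 11395*√12793) - 1*(-8972/36801) = (-84414160 - 11395*√12793) + 8972/36801 = -3106525493188/36801 - 11395*√12793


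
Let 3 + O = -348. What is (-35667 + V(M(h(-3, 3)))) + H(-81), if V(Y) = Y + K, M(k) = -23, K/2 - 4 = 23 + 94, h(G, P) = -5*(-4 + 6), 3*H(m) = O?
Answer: -35565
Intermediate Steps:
O = -351 (O = -3 - 348 = -351)
H(m) = -117 (H(m) = (1/3)*(-351) = -117)
h(G, P) = -10 (h(G, P) = -5*2 = -10)
K = 242 (K = 8 + 2*(23 + 94) = 8 + 2*117 = 8 + 234 = 242)
V(Y) = 242 + Y (V(Y) = Y + 242 = 242 + Y)
(-35667 + V(M(h(-3, 3)))) + H(-81) = (-35667 + (242 - 23)) - 117 = (-35667 + 219) - 117 = -35448 - 117 = -35565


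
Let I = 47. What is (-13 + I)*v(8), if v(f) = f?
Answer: 272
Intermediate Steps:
(-13 + I)*v(8) = (-13 + 47)*8 = 34*8 = 272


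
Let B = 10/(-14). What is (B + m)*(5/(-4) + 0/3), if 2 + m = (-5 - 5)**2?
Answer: -3405/28 ≈ -121.61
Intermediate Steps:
B = -5/7 (B = 10*(-1/14) = -5/7 ≈ -0.71429)
m = 98 (m = -2 + (-5 - 5)**2 = -2 + (-10)**2 = -2 + 100 = 98)
(B + m)*(5/(-4) + 0/3) = (-5/7 + 98)*(5/(-4) + 0/3) = 681*(5*(-1/4) + 0*(1/3))/7 = 681*(-5/4 + 0)/7 = (681/7)*(-5/4) = -3405/28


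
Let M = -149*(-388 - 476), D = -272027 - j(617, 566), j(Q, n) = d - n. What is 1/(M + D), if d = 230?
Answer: -1/142955 ≈ -6.9952e-6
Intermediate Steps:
j(Q, n) = 230 - n
D = -271691 (D = -272027 - (230 - 1*566) = -272027 - (230 - 566) = -272027 - 1*(-336) = -272027 + 336 = -271691)
M = 128736 (M = -149*(-864) = 128736)
1/(M + D) = 1/(128736 - 271691) = 1/(-142955) = -1/142955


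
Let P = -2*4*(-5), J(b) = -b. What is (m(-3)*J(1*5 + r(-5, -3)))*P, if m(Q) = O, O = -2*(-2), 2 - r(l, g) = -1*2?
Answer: -1440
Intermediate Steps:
r(l, g) = 4 (r(l, g) = 2 - (-1)*2 = 2 - 1*(-2) = 2 + 2 = 4)
P = 40 (P = -8*(-5) = 40)
O = 4
m(Q) = 4
(m(-3)*J(1*5 + r(-5, -3)))*P = (4*(-(1*5 + 4)))*40 = (4*(-(5 + 4)))*40 = (4*(-1*9))*40 = (4*(-9))*40 = -36*40 = -1440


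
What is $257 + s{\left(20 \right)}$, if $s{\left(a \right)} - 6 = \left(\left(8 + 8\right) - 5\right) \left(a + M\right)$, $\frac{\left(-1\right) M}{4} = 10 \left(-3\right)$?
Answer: $1803$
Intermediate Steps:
$M = 120$ ($M = - 4 \cdot 10 \left(-3\right) = \left(-4\right) \left(-30\right) = 120$)
$s{\left(a \right)} = 1326 + 11 a$ ($s{\left(a \right)} = 6 + \left(\left(8 + 8\right) - 5\right) \left(a + 120\right) = 6 + \left(16 - 5\right) \left(120 + a\right) = 6 + 11 \left(120 + a\right) = 6 + \left(1320 + 11 a\right) = 1326 + 11 a$)
$257 + s{\left(20 \right)} = 257 + \left(1326 + 11 \cdot 20\right) = 257 + \left(1326 + 220\right) = 257 + 1546 = 1803$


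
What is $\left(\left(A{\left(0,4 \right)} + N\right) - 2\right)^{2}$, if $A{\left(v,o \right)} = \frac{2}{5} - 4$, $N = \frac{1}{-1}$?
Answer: $\frac{1089}{25} \approx 43.56$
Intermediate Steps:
$N = -1$
$A{\left(v,o \right)} = - \frac{18}{5}$ ($A{\left(v,o \right)} = 2 \cdot \frac{1}{5} - 4 = \frac{2}{5} - 4 = - \frac{18}{5}$)
$\left(\left(A{\left(0,4 \right)} + N\right) - 2\right)^{2} = \left(\left(- \frac{18}{5} - 1\right) - 2\right)^{2} = \left(- \frac{23}{5} - 2\right)^{2} = \left(- \frac{33}{5}\right)^{2} = \frac{1089}{25}$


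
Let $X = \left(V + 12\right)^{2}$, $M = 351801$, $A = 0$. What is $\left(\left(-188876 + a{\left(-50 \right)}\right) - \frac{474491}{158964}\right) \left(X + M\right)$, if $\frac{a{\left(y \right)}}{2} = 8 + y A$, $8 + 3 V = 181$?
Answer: $- \frac{48184325694400795}{715338} \approx -6.7359 \cdot 10^{10}$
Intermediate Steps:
$V = \frac{173}{3}$ ($V = - \frac{8}{3} + \frac{1}{3} \cdot 181 = - \frac{8}{3} + \frac{181}{3} = \frac{173}{3} \approx 57.667$)
$X = \frac{43681}{9}$ ($X = \left(\frac{173}{3} + 12\right)^{2} = \left(\frac{209}{3}\right)^{2} = \frac{43681}{9} \approx 4853.4$)
$a{\left(y \right)} = 16$ ($a{\left(y \right)} = 2 \left(8 + y 0\right) = 2 \left(8 + 0\right) = 2 \cdot 8 = 16$)
$\left(\left(-188876 + a{\left(-50 \right)}\right) - \frac{474491}{158964}\right) \left(X + M\right) = \left(\left(-188876 + 16\right) - \frac{474491}{158964}\right) \left(\frac{43681}{9} + 351801\right) = \left(-188860 - \frac{474491}{158964}\right) \frac{3209890}{9} = \left(- \frac{30022415531}{158964}\right) \frac{3209890}{9} = - \frac{48184325694400795}{715338}$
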